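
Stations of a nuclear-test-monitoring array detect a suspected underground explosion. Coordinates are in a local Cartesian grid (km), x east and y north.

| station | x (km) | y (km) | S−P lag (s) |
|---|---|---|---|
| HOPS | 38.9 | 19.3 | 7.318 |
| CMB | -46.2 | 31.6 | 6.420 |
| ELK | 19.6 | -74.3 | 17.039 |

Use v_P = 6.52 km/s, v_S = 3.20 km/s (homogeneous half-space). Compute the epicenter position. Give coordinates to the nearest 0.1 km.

(-5.9, 29.7)

Distance from S−P lag: d = Δt · v_P v_S / (v_P − v_S) = Δt · (6.52·3.20)/(6.52−3.20) ≈ 6.2843·Δt.
So d_HOPS = 45.99, d_CMB = 40.35, d_ELK = 107.08 km.
Circle about each station: (x − 38.9)² + (y − 19.3)² = 45.99²; (x + 46.2)² + (y − 31.6)² = 40.35²; (x − 19.6)² + (y + 74.3)² = 107.08².
Subtracting the HOPS equation from the CMB and ELK equations removes the quadratic terms:
-170.2 x + 24.6 y = 1734.26
-38.6 x − 187.2 y = -5332.10
Solving the 2×2 system: x ≈ -5.9, y ≈ 29.7 km.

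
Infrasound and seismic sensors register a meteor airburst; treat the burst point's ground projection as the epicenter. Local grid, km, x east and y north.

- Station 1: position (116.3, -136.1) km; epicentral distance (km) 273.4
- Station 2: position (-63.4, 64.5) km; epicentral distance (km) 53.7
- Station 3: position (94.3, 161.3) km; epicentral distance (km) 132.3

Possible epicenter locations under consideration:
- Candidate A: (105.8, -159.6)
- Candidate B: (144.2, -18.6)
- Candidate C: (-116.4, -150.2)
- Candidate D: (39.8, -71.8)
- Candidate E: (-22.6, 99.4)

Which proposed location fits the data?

Candidate E

For each candidate, compare |candidate − station| to the reported distance:
Candidate A: residuals Station 1 247.7, Station 2 227.1, Station 3 188.8 → max 247.7 km
Candidate B: residuals Station 1 152.6, Station 2 169.9, Station 3 54.4 → max 169.9 km
Candidate C: residuals Station 1 40.3, Station 2 167.4, Station 3 243.8 → max 243.8 km
Candidate D: residuals Station 1 173.5, Station 2 117.3, Station 3 107.1 → max 173.5 km
Candidate E: residuals Station 1 0.0, Station 2 0.0, Station 3 0.0 → max 0.0 km
Only Candidate E has all residuals ≈ 0.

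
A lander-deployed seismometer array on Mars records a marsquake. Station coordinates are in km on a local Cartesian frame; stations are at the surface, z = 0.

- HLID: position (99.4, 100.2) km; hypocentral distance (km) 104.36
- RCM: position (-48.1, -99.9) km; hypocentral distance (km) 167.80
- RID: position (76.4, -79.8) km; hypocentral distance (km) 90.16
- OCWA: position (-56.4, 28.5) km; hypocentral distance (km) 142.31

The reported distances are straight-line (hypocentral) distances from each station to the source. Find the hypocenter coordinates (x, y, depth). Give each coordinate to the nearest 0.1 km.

Each station gives a sphere (x−x_i)² + (y−y_i)² + z² = d_i² (stations at z=0).
Subtracting the HLID sphere from RCM and RID: z² cancels, leaving linear equations in x and y:
-295.0 x − 400.2 y = -24892.61
-46.0 x − 360.0 y = -4953.22
Solving: x ≈ 79.497, y ≈ 3.601 km (keep extra digits for the depth step; rounded: 79.5, 3.6).
Then from the HLID sphere: z² = 104.36² − (x − 99.4)² − (y − 100.2)² with x = 79.497, y = 3.601, so z ≈ 34.110 ≈ 34.1 km.
Check against OCWA (with the unrounded solution): distance 142.31 ≈ 142.31 km. ✓

(79.5, 3.6, 34.1)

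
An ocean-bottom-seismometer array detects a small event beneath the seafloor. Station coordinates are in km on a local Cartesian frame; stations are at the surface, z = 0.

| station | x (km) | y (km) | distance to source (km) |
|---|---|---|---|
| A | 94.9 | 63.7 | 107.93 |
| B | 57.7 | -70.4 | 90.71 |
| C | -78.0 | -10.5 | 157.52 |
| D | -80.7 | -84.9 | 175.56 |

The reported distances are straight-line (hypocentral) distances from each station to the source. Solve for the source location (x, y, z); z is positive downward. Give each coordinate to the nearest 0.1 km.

x ≈ 63.3 km, y ≈ -12.5 km, depth ≈ 69.6 km

Each station gives a sphere (x−x_i)² + (y−y_i)² + z² = d_i² (stations at z=0).
Subtracting the A sphere from B and C: z² cancels, leaving linear equations in x and y:
-74.4 x − 268.2 y = -1357.67
-345.8 x − 148.4 y = -20033.12
Solving: x ≈ 63.295, y ≈ -12.496 km (keep extra digits for the depth step; rounded: 63.3, -12.5).
Then from the A sphere: z² = 107.93² − (x − 94.9)² − (y − 63.7)² with x = 63.295, y = -12.496, so z ≈ 69.600 ≈ 69.6 km.
Check against D (with the unrounded solution): distance 175.56 ≈ 175.56 km. ✓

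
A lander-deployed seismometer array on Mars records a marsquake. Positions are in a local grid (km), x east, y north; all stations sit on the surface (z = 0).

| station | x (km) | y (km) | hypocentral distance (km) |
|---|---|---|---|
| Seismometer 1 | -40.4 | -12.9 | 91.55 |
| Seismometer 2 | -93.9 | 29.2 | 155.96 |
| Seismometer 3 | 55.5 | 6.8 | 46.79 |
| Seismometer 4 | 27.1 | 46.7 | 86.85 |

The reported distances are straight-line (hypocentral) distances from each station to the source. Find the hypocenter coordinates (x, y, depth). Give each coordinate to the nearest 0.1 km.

Each station gives a sphere (x−x_i)² + (y−y_i)² + z² = d_i² (stations at z=0).
Subtracting the Seismometer 1 sphere from Seismometer 2 and Seismometer 3: z² cancels, leaving linear equations in x and y:
-107.0 x + 84.2 y = -8070.84
191.8 x + 39.4 y = 7520.02
Solving: x ≈ 46.706, y ≈ -36.500 km (keep extra digits for the depth step; rounded: 46.7, -36.5).
Then from the Seismometer 1 sphere: z² = 91.55² − (x + 40.4)² − (y + 12.9)² with x = 46.706, y = -36.500, so z ≈ 15.394 ≈ 15.4 km.

(46.7, -36.5, 15.4)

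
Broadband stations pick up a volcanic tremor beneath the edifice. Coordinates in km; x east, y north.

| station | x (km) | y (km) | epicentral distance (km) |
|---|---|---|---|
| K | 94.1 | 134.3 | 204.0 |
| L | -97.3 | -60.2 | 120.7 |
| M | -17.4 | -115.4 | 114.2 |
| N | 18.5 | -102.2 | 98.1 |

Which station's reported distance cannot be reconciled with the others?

K

Solve using three stations at a time. Using L, M, N (subtract circle equations pairwise → linear system) gives (x, y) ≈ (9.8, -4.5).
Distances from that point to each station vs reported:
  K: calculated 162.4 vs reported 204.0 → residual 41.6 km
  L: calculated 120.7 vs reported 120.7 → residual 0.0 km
  M: calculated 114.2 vs reported 114.2 → residual 0.0 km
  N: calculated 98.1 vs reported 98.1 → residual 0.0 km
L, M, N are mutually consistent (residuals ≈ 0); K is off by 41.6 km.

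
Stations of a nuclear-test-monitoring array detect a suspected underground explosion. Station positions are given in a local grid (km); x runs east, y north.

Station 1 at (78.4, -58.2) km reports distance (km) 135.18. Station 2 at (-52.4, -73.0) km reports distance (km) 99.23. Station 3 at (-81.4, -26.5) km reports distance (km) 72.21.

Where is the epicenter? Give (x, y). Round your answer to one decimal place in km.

(-29.3, 23.5)

Circle about each station: (x − 78.4)² + (y + 58.2)² = 135.18²; (x + 52.4)² + (y + 73.0)² = 99.23²; (x + 81.4)² + (y + 26.5)² = 72.21².
Subtracting pairs of circle equations eliminates x²+y² and gives linear equations (the radical axes):
-261.6 x − 29.6 y = 6968.00
-319.6 x + 63.4 y = 10853.76
Solving the 2×2 system: x ≈ -29.3, y ≈ 23.5 km.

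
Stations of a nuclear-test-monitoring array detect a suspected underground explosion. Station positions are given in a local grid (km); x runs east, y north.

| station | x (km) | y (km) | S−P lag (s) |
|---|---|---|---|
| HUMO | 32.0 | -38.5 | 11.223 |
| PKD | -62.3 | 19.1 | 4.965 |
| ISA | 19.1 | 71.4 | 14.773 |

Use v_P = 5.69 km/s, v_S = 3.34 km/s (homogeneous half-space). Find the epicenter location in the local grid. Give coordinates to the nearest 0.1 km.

Distance from S−P lag: d = Δt · v_P v_S / (v_P − v_S) = Δt · (5.69·3.34)/(5.69−3.34) ≈ 8.0871·Δt.
So d_HUMO = 90.76, d_PKD = 40.15, d_ISA = 119.47 km.
Circle about each station: (x − 32.0)² + (y + 38.5)² = 90.76²; (x + 62.3)² + (y − 19.1)² = 40.15²; (x − 19.1)² + (y − 71.4)² = 119.47².
Subtracting pairs of circle equations eliminates x²+y² and gives linear equations (the radical axes):
-188.6 x + 115.2 y = 8365.21
-25.8 x + 219.8 y = -3079.18
Solving the 2×2 system: x ≈ -57.0, y ≈ -20.7 km.

x ≈ -57.0 km, y ≈ -20.7 km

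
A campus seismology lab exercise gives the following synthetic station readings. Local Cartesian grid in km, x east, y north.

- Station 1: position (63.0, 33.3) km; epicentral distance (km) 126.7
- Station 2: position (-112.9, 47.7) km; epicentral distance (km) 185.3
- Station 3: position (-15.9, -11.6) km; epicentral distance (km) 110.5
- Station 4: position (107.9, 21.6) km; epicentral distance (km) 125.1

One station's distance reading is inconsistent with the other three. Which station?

Station 2

Solve using three stations at a time. Using Station 1, Station 3, Station 4 (subtract circle equations pairwise → linear system) gives (x, y) ≈ (58.5, -93.3).
Distances from that point to each station vs reported:
  Station 1: calculated 126.7 vs reported 126.7 → residual 0.0 km
  Station 2: calculated 221.9 vs reported 185.3 → residual 36.6 km
  Station 3: calculated 110.5 vs reported 110.5 → residual 0.0 km
  Station 4: calculated 125.1 vs reported 125.1 → residual 0.0 km
Station 1, Station 3, Station 4 are mutually consistent (residuals ≈ 0); Station 2 is off by 36.6 km.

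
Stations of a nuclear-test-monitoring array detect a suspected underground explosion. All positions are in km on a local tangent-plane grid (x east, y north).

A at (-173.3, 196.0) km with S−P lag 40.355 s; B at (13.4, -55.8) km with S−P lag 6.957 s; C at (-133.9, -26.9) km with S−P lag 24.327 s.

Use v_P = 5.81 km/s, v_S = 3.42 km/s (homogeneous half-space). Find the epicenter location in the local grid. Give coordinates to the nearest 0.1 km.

Distance from S−P lag: d = Δt · v_P v_S / (v_P − v_S) = Δt · (5.81·3.42)/(5.81−3.42) ≈ 8.3139·Δt.
So d_A = 335.51, d_B = 57.84, d_C = 202.25 km.
Circle about each station: (x + 173.3)² + (y − 196.0)² = 335.51²; (x − 13.4)² + (y + 55.8)² = 57.84²; (x + 133.9)² + (y + 26.9)² = 202.25².
Subtracting pairs of circle equations eliminates x²+y² and gives linear equations (the radical axes):
373.4 x − 503.6 y = 44065.80
78.8 x − 445.8 y = 21865.83
Solving the 2×2 system: x ≈ 68.1, y ≈ -37.0 km.
Check against A (with the unrounded x, y): √((x + 173.3)²+(y − 196.0)²) = 335.51 ≈ 335.51 km. ✓

x ≈ 68.1 km, y ≈ -37.0 km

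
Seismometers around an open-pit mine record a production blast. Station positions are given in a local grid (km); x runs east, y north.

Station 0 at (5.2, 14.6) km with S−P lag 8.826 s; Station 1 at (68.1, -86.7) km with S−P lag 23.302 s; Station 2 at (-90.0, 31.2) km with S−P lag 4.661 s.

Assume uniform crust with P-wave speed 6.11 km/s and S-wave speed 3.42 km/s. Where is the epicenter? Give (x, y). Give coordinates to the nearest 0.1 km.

Distance from S−P lag: d = Δt · v_P v_S / (v_P − v_S) = Δt · (6.11·3.42)/(6.11−3.42) ≈ 7.7681·Δt.
So d_Station 0 = 68.56, d_Station 1 = 181.01, d_Station 2 = 36.21 km.
Circle about each station: (x − 5.2)² + (y − 14.6)² = 68.56²; (x − 68.1)² + (y + 86.7)² = 181.01²; (x + 90.0)² + (y − 31.2)² = 36.21².
Subtracting pairs of circle equations eliminates x²+y² and gives linear equations (the radical axes):
125.8 x − 202.6 y = -16149.85
-190.4 x + 33.2 y = 12222.55
Solving the 2×2 system: x ≈ -56.4, y ≈ 44.7 km.

-56.4 km east, 44.7 km north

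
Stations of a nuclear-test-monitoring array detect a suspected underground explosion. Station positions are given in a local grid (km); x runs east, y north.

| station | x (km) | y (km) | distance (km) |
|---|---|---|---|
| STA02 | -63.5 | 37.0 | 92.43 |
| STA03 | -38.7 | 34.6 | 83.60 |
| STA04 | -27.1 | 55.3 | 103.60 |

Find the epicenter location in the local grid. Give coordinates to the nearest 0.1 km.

Circle about each station: (x + 63.5)² + (y − 37.0)² = 92.43²; (x + 38.7)² + (y − 34.6)² = 83.60²; (x + 27.1)² + (y − 55.3)² = 103.60².
Subtracting the STA02 equation from the STA03 and STA04 equations removes the quadratic terms:
49.6 x − 4.8 y = -1152.06
72.8 x + 36.6 y = -3798.41
Solving the 2×2 system: x ≈ -27.9, y ≈ -48.3 km.
Check against STA02 (with the unrounded x, y): √((x + 63.5)²+(y − 37.0)²) = 92.42 ≈ 92.43 km. ✓

x ≈ -27.9 km, y ≈ -48.3 km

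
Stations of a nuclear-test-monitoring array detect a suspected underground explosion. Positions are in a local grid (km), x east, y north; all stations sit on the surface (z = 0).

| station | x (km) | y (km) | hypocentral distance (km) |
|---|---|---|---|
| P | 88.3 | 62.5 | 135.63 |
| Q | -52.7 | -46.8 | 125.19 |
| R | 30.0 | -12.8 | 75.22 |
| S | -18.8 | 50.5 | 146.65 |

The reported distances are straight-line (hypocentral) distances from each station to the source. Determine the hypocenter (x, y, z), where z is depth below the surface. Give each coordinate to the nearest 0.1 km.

Each station gives a sphere (x−x_i)² + (y−y_i)² + z² = d_i² (stations at z=0).
Subtracting the P sphere from Q and R: z² cancels, leaving linear equations in x and y:
-282.0 x − 218.6 y = -4012.65
-116.6 x − 150.6 y = 2098.15
Solving: x ≈ 62.599, y ≈ -62.398 km (keep extra digits for the depth step; rounded: 62.6, -62.4).
Then from the P sphere: z² = 135.63² − (x − 88.3)² − (y − 62.5)² with x = 62.599, y = -62.398, so z ≈ 46.211 ≈ 46.2 km.

x ≈ 62.6 km, y ≈ -62.4 km, depth ≈ 46.2 km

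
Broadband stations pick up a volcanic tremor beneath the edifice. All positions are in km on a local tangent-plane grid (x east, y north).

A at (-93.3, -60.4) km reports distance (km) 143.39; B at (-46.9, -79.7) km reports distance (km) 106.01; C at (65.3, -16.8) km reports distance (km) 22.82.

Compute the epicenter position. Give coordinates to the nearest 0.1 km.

x ≈ 46.9 km, y ≈ -30.3 km

Circle about each station: (x + 93.3)² + (y + 60.4)² = 143.39²; (x + 46.9)² + (y + 79.7)² = 106.01²; (x − 65.3)² + (y + 16.8)² = 22.82².
Subtracting the A equation from the B and C equations removes the quadratic terms:
92.8 x − 38.6 y = 5521.22
317.2 x + 87.2 y = 12233.22
Solving the 2×2 system: x ≈ 46.9, y ≈ -30.3 km.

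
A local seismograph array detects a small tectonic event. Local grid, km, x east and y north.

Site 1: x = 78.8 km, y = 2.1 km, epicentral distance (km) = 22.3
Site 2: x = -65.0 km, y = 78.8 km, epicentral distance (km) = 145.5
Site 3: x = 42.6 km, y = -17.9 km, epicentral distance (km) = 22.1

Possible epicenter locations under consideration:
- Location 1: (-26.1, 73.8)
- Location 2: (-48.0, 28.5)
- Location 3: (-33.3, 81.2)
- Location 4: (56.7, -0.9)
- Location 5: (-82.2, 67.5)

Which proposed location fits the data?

For each candidate, compare |candidate − station| to the reported distance:
Location 1: residuals Site 1 104.8, Site 2 106.3, Site 3 92.5 → max 106.3 km
Location 2: residuals Site 1 107.2, Site 2 92.4, Site 3 79.7 → max 107.2 km
Location 3: residuals Site 1 114.9, Site 2 113.7, Site 3 102.7 → max 114.9 km
Location 4: residuals Site 1 0.0, Site 2 0.0, Site 3 0.0 → max 0.0 km
Location 5: residuals Site 1 151.5, Site 2 124.9, Site 3 129.1 → max 151.5 km
Only Location 4 has all residuals ≈ 0.

Location 4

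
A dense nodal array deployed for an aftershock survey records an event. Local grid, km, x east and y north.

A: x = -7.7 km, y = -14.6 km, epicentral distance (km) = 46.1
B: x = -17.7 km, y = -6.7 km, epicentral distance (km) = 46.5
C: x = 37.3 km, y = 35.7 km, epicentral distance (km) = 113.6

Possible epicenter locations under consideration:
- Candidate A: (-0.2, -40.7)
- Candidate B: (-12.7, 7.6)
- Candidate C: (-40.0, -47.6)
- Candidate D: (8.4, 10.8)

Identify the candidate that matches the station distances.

Candidate C

For each candidate, compare |candidate − station| to the reported distance:
Candidate A: residuals A 18.9, B 8.3, C 28.5 → max 28.5 km
Candidate B: residuals A 23.3, B 31.4, C 56.2 → max 56.2 km
Candidate C: residuals A 0.1, B 0.1, C 0.0 → max 0.1 km
Candidate D: residuals A 16.0, B 15.1, C 75.5 → max 75.5 km
Only Candidate C has all residuals ≈ 0.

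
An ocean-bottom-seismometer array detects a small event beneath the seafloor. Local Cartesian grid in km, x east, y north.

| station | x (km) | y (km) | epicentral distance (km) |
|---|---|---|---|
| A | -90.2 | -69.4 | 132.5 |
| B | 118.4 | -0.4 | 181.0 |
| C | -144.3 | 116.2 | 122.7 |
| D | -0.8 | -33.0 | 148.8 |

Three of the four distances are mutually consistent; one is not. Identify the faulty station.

A

Solve using three stations at a time. Using B, C, D (subtract circle equations pairwise → linear system) gives (x, y) ≈ (-21.6, 114.4).
Distances from that point to each station vs reported:
  A: calculated 196.2 vs reported 132.5 → residual 63.7 km
  B: calculated 181.0 vs reported 181.0 → residual 0.0 km
  C: calculated 122.7 vs reported 122.7 → residual 0.0 km
  D: calculated 148.8 vs reported 148.8 → residual 0.0 km
B, C, D are mutually consistent (residuals ≈ 0); A is off by 63.7 km.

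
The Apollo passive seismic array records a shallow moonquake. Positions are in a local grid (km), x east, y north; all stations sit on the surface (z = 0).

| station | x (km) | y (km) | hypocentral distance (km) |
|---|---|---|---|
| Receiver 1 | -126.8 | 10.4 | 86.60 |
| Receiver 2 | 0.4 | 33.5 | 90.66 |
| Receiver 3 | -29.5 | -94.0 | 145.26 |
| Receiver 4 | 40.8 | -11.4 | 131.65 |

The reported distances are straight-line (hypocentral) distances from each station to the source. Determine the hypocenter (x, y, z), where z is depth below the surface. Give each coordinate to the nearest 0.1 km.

Each station gives a sphere (x−x_i)² + (y−y_i)² + z² = d_i² (stations at z=0).
Subtracting the Receiver 1 sphere from Receiver 2 and Receiver 3: z² cancels, leaving linear equations in x and y:
254.4 x + 46.2 y = -15783.67
194.6 x − 208.8 y = -20081.06
Solving: x ≈ -67.999, y ≈ 32.799 km (keep extra digits for the depth step; rounded: -68.0, 32.8).
Then from the Receiver 1 sphere: z² = 86.60² − (x + 126.8)² − (y − 10.4)² with x = -67.999, y = 32.799, so z ≈ 59.500 ≈ 59.5 km.

(-68.0, 32.8, 59.5)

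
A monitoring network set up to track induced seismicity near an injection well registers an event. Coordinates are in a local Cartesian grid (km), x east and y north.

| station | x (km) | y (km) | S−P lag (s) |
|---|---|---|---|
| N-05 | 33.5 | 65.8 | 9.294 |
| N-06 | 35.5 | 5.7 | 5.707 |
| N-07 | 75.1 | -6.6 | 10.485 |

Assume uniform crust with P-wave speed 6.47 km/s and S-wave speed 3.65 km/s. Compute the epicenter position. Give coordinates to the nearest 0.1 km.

(-12.2, 2.8)

Distance from S−P lag: d = Δt · v_P v_S / (v_P − v_S) = Δt · (6.47·3.65)/(6.47−3.65) ≈ 8.3743·Δt.
So d_N-05 = 77.83, d_N-06 = 47.79, d_N-07 = 87.80 km.
Circle about each station: (x − 33.5)² + (y − 65.8)² = 77.83²; (x − 35.5)² + (y − 5.7)² = 47.79²; (x − 75.1)² + (y + 6.6)² = 87.80².
Subtracting the N-05 equation from the N-06 and N-07 equations removes the quadratic terms:
4.0 x − 120.2 y = -385.53
83.2 x − 144.8 y = -1419.65
Solving the 2×2 system: x ≈ -12.2, y ≈ 2.8 km.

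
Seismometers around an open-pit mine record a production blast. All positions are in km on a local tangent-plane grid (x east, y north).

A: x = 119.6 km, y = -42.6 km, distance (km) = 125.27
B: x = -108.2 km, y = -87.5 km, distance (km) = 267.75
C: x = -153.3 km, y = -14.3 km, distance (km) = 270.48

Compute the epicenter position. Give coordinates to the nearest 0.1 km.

Circle about each station: (x − 119.6)² + (y + 42.6)² = 125.27²; (x + 108.2)² + (y + 87.5)² = 267.75²; (x + 153.3)² + (y + 14.3)² = 270.48².
Subtracting the A equation from the B and C equations removes the quadratic terms:
-455.6 x − 89.8 y = -52752.92
-545.8 x + 56.6 y = -49880.40
Solving the 2×2 system: x ≈ 99.8, y ≈ 81.1 km.

(99.8, 81.1)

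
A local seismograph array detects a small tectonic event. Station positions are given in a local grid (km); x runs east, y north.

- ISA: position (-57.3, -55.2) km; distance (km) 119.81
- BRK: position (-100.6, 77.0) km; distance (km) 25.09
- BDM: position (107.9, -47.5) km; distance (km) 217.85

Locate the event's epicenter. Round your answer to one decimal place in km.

Circle about each station: (x + 57.3)² + (y + 55.2)² = 119.81²; (x + 100.6)² + (y − 77.0)² = 25.09²; (x − 107.9)² + (y + 47.5)² = 217.85².
Subtracting the ISA equation from the BRK and BDM equations removes the quadratic terms:
-86.6 x + 264.4 y = 23443.96
330.4 x + 15.4 y = -25535.86
Solving the 2×2 system: x ≈ -80.2, y ≈ 62.4 km.
Check against ISA (with the unrounded x, y): √((x + 57.3)²+(y + 55.2)²) = 119.81 ≈ 119.81 km. ✓

-80.2 km east, 62.4 km north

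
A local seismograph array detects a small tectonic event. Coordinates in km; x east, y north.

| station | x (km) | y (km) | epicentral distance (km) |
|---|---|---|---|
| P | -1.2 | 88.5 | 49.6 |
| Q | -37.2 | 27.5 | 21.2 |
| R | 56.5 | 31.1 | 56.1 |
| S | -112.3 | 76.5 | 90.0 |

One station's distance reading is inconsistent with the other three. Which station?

R

Solve using three stations at a time. Using P, Q, S (subtract circle equations pairwise → linear system) gives (x, y) ≈ (-27.5, 46.4).
Distances from that point to each station vs reported:
  P: calculated 49.6 vs reported 49.6 → residual 0.0 km
  Q: calculated 21.3 vs reported 21.2 → residual 0.1 km
  R: calculated 85.4 vs reported 56.1 → residual 29.3 km
  S: calculated 90.0 vs reported 90.0 → residual 0.0 km
P, Q, S are mutually consistent (residuals ≈ 0); R is off by 29.3 km.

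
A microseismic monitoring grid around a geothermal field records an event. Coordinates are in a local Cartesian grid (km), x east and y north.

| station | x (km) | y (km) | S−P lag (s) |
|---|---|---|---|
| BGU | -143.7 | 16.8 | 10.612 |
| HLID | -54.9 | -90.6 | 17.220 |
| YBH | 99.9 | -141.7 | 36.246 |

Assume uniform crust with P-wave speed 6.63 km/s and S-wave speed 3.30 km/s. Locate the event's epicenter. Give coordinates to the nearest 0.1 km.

x ≈ -74.1 km, y ≈ 20.9 km

Distance from S−P lag: d = Δt · v_P v_S / (v_P − v_S) = Δt · (6.63·3.30)/(6.63−3.30) ≈ 6.5703·Δt.
So d_BGU = 69.72, d_HLID = 113.14, d_YBH = 238.15 km.
Circle about each station: (x + 143.7)² + (y − 16.8)² = 69.72²; (x + 54.9)² + (y + 90.6)² = 113.14²; (x − 99.9)² + (y + 141.7)² = 238.15².
Subtracting the BGU equation from the HLID and YBH equations removes the quadratic terms:
177.6 x − 214.8 y = -17649.34
487.2 x − 317.0 y = -42727.57
Solving the 2×2 system: x ≈ -74.1, y ≈ 20.9 km.
Check against BGU (with the unrounded x, y): √((x + 143.7)²+(y − 16.8)²) = 69.72 ≈ 69.72 km. ✓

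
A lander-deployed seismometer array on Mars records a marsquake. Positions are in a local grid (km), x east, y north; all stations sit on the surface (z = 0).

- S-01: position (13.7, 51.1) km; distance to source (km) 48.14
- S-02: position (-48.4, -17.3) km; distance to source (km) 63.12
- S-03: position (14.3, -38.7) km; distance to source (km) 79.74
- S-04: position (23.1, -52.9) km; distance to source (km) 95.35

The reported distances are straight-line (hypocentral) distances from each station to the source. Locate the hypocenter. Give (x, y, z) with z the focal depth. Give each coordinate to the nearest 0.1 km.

(-16.7, 28.5, 29.7)

Each station gives a sphere (x−x_i)² + (y−y_i)² + z² = d_i² (stations at z=0).
Subtracting the S-01 sphere from S-02 and S-03: z² cancels, leaving linear equations in x and y:
-124.2 x − 136.8 y = -1823.72
1.2 x − 179.6 y = -5137.73
Solving: x ≈ -16.702, y ≈ 28.495 km (keep extra digits for the depth step; rounded: -16.7, 28.5).
Then from the S-01 sphere: z² = 48.14² − (x − 13.7)² − (y − 51.1)² with x = -16.702, y = 28.495, so z ≈ 29.702 ≈ 29.7 km.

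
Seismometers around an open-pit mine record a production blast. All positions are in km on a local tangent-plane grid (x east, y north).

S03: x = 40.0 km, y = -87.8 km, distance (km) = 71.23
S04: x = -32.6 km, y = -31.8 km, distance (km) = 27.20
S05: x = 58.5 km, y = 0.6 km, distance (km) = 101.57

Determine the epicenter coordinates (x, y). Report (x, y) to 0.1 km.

x ≈ -24.6 km, y ≈ -57.8 km

Circle about each station: (x − 40.0)² + (y + 87.8)² = 71.23²; (x + 32.6)² + (y + 31.8)² = 27.20²; (x − 58.5)² + (y − 0.6)² = 101.57².
Subtracting the S03 equation from the S04 and S05 equations removes the quadratic terms:
-145.2 x + 112.0 y = -2900.97
37.0 x + 176.8 y = -11128.98
Solving the 2×2 system: x ≈ -24.6, y ≈ -57.8 km.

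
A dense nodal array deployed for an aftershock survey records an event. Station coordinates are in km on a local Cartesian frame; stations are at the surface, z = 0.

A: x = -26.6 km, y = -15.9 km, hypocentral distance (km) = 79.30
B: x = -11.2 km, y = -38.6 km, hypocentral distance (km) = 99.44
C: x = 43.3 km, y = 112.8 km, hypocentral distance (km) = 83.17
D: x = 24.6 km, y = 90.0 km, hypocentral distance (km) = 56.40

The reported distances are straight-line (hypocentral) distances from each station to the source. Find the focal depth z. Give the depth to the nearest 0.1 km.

depth ≈ 27.7 km

Each station gives a sphere (x−x_i)² + (y−y_i)² + z² = d_i² (stations at z=0).
Subtracting the A sphere from B and C: z² cancels, leaving linear equations in x and y:
30.8 x − 45.4 y = -2944.79
139.8 x + 257.4 y = 13009.60
Solving: x ≈ -11.724, y ≈ 56.910 km (keep extra digits for the depth step; rounded: -11.7, 56.9).
Then from the A sphere: z² = 79.30² − (x + 26.6)² − (y + 15.9)² with x = -11.724, y = 56.910, so z ≈ 27.675 ≈ 27.7 km.
Check against D (with the unrounded solution): distance 56.39 ≈ 56.40 km. ✓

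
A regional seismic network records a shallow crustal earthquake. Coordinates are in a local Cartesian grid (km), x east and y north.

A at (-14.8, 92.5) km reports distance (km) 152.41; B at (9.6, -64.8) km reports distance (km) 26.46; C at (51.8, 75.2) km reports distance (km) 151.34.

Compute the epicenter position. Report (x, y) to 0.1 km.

Circle about each station: (x + 14.8)² + (y − 92.5)² = 152.41²; (x − 9.6)² + (y + 64.8)² = 26.46²; (x − 51.8)² + (y − 75.2)² = 151.34².
Subtracting pairs of circle equations eliminates x²+y² and gives linear equations (the radical axes):
48.8 x − 314.6 y = 18044.59
133.2 x − 34.6 y = -112.00
Solving the 2×2 system: x ≈ -16.4, y ≈ -59.9 km.
Check against A (with the unrounded x, y): √((x + 14.8)²+(y − 92.5)²) = 152.41 ≈ 152.41 km. ✓

-16.4 km east, -59.9 km north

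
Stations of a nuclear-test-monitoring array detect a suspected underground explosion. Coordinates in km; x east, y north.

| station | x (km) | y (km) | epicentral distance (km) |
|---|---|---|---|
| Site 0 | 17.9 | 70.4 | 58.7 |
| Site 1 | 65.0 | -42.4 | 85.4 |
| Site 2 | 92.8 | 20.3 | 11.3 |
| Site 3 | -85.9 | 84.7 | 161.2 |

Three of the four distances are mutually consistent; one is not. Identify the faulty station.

Solve using three stations at a time. Using Site 0, Site 1, Site 3 (subtract circle equations pairwise → linear system) gives (x, y) ≈ (69.8, 42.9).
Distances from that point to each station vs reported:
  Site 0: calculated 58.7 vs reported 58.7 → residual 0.0 km
  Site 1: calculated 85.4 vs reported 85.4 → residual 0.0 km
  Site 2: calculated 32.2 vs reported 11.3 → residual 20.9 km
  Site 3: calculated 161.2 vs reported 161.2 → residual 0.0 km
Site 0, Site 1, Site 3 are mutually consistent (residuals ≈ 0); Site 2 is off by 20.9 km.

Site 2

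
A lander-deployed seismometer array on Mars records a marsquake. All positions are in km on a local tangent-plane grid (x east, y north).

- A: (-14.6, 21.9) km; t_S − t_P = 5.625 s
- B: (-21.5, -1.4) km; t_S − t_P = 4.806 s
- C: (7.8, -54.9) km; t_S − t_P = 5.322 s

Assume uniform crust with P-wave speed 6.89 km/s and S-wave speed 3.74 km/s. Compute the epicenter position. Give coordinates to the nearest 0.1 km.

16.3 km east, -12.2 km north

Distance from S−P lag: d = Δt · v_P v_S / (v_P − v_S) = Δt · (6.89·3.74)/(6.89−3.74) ≈ 8.1805·Δt.
So d_A = 46.02, d_B = 39.32, d_C = 43.54 km.
Circle about each station: (x + 14.6)² + (y − 21.9)² = 46.02²; (x + 21.5)² + (y + 1.4)² = 39.32²; (x − 7.8)² + (y + 54.9)² = 43.54².
Subtracting the A equation from the B and C equations removes the quadratic terms:
-13.8 x − 46.6 y = 343.22
44.8 x − 153.6 y = 2604.19
Solving the 2×2 system: x ≈ 16.3, y ≈ -12.2 km.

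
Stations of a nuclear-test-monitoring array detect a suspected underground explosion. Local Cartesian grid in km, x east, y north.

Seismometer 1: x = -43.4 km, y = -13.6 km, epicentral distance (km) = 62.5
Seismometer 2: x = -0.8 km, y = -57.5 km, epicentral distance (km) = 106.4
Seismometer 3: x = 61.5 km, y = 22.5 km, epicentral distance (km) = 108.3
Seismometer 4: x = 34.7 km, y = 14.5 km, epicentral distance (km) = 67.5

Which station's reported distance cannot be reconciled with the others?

Solve using three stations at a time. Using Seismometer 1, Seismometer 2, Seismometer 4 (subtract circle equations pairwise → linear system) gives (x, y) ≈ (-24.9, 46.1).
Distances from that point to each station vs reported:
  Seismometer 1: calculated 62.5 vs reported 62.5 → residual 0.0 km
  Seismometer 2: calculated 106.4 vs reported 106.4 → residual 0.0 km
  Seismometer 3: calculated 89.6 vs reported 108.3 → residual 18.7 km
  Seismometer 4: calculated 67.5 vs reported 67.5 → residual 0.0 km
Seismometer 1, Seismometer 2, Seismometer 4 are mutually consistent (residuals ≈ 0); Seismometer 3 is off by 18.7 km.

Seismometer 3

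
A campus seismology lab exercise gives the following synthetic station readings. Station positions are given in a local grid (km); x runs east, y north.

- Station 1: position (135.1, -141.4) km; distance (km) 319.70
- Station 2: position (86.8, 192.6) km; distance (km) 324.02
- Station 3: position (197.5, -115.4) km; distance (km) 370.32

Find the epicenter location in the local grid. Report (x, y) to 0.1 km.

-159.7 km east, -17.7 km north

Circle about each station: (x − 135.1)² + (y + 141.4)² = 319.70²; (x − 86.8)² + (y − 192.6)² = 324.02²; (x − 197.5)² + (y + 115.4)² = 370.32².
Subtracting the Station 1 equation from the Station 2 and Station 3 equations removes the quadratic terms:
-96.6 x + 668.0 y = 3602.16
124.8 x + 52.0 y = -20851.37
Solving the 2×2 system: x ≈ -159.7, y ≈ -17.7 km.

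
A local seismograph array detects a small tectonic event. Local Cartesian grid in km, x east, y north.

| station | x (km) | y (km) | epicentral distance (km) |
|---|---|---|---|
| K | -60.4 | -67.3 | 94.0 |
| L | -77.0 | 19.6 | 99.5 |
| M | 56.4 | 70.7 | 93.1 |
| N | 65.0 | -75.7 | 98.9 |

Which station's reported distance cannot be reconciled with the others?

Solve using three stations at a time. Using K, L, M (subtract circle equations pairwise → linear system) gives (x, y) ≈ (16.8, -13.6).
Distances from that point to each station vs reported:
  K: calculated 94.1 vs reported 94.0 → residual 0.1 km
  L: calculated 99.5 vs reported 99.5 → residual 0.0 km
  M: calculated 93.2 vs reported 93.1 → residual 0.1 km
  N: calculated 78.6 vs reported 98.9 → residual 20.3 km
K, L, M are mutually consistent (residuals ≈ 0); N is off by 20.3 km.

N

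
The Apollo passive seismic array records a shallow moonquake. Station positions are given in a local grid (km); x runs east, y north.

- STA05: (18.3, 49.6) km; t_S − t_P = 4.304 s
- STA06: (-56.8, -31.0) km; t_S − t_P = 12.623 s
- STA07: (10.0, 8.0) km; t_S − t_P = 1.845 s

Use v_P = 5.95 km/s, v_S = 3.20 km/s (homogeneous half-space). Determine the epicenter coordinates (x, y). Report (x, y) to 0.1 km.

x ≈ 14.1 km, y ≈ 20.1 km

Distance from S−P lag: d = Δt · v_P v_S / (v_P − v_S) = Δt · (5.95·3.20)/(5.95−3.20) ≈ 6.9236·Δt.
So d_STA05 = 29.80, d_STA06 = 87.40, d_STA07 = 12.77 km.
Circle about each station: (x − 18.3)² + (y − 49.6)² = 29.80²; (x + 56.8)² + (y + 31.0)² = 87.40²; (x − 10.0)² + (y − 8.0)² = 12.77².
Subtracting pairs of circle equations eliminates x²+y² and gives linear equations (the radical axes):
-150.2 x − 161.2 y = -5358.53
-16.6 x − 83.2 y = -1906.08
Solving the 2×2 system: x ≈ 14.1, y ≈ 20.1 km.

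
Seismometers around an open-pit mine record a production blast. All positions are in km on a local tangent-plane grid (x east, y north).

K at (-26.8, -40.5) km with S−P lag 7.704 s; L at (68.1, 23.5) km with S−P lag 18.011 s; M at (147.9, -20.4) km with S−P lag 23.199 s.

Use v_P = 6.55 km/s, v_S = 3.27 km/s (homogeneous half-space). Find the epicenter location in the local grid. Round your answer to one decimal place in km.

Distance from S−P lag: d = Δt · v_P v_S / (v_P − v_S) = Δt · (6.55·3.27)/(6.55−3.27) ≈ 6.5300·Δt.
So d_K = 50.31, d_L = 117.61, d_M = 151.49 km.
Circle about each station: (x + 26.8)² + (y + 40.5)² = 50.31²; (x − 68.1)² + (y − 23.5)² = 117.61²; (x − 147.9)² + (y + 20.4)² = 151.49².
Subtracting pairs of circle equations eliminates x²+y² and gives linear equations (the radical axes):
189.8 x + 128.0 y = -8469.65
349.4 x + 40.2 y = -486.04
Solving the 2×2 system: x ≈ 7.5, y ≈ -77.3 km.

(7.5, -77.3)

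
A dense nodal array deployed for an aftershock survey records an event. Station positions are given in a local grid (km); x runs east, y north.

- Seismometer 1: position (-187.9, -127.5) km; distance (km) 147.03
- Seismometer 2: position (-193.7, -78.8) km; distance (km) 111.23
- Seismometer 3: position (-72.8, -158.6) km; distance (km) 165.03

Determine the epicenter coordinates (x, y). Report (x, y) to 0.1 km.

Circle about each station: (x + 187.9)² + (y + 127.5)² = 147.03²; (x + 193.7)² + (y + 78.8)² = 111.23²; (x + 72.8)² + (y + 158.6)² = 165.03².
Subtracting the Seismometer 1 equation from the Seismometer 2 and Seismometer 3 equations removes the quadratic terms:
-11.6 x + 97.4 y = 1412.18
230.2 x − 62.2 y = -26725.94
Solving the 2×2 system: x ≈ -115.9, y ≈ 0.7 km.
Check against Seismometer 1 (with the unrounded x, y): √((x + 187.9)²+(y + 127.5)²) = 147.02 ≈ 147.03 km. ✓

-115.9 km east, 0.7 km north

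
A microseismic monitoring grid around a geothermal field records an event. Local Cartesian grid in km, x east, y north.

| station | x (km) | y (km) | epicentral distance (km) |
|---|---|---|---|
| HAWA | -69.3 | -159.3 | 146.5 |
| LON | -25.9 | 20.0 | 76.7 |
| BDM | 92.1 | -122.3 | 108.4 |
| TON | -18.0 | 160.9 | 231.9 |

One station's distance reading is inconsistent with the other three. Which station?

TON

Solve using three stations at a time. Using HAWA, LON, BDM (subtract circle equations pairwise → linear system) gives (x, y) ≈ (18.9, -42.3).
Distances from that point to each station vs reported:
  HAWA: calculated 146.5 vs reported 146.5 → residual 0.0 km
  LON: calculated 76.7 vs reported 76.7 → residual 0.0 km
  BDM: calculated 108.4 vs reported 108.4 → residual 0.0 km
  TON: calculated 206.5 vs reported 231.9 → residual 25.4 km
HAWA, LON, BDM are mutually consistent (residuals ≈ 0); TON is off by 25.4 km.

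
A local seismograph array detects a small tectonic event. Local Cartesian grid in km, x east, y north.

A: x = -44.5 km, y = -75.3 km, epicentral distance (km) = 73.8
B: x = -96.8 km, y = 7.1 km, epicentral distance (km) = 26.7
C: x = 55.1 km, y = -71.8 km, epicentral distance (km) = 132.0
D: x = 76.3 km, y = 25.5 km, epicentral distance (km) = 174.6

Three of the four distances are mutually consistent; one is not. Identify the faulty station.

C

Solve using three stations at a time. Using A, B, D (subtract circle equations pairwise → linear system) gives (x, y) ≈ (-92.5, -19.2).
Distances from that point to each station vs reported:
  A: calculated 73.8 vs reported 73.8 → residual 0.0 km
  B: calculated 26.7 vs reported 26.7 → residual 0.0 km
  C: calculated 156.7 vs reported 132.0 → residual 24.7 km
  D: calculated 174.6 vs reported 174.6 → residual 0.0 km
A, B, D are mutually consistent (residuals ≈ 0); C is off by 24.7 km.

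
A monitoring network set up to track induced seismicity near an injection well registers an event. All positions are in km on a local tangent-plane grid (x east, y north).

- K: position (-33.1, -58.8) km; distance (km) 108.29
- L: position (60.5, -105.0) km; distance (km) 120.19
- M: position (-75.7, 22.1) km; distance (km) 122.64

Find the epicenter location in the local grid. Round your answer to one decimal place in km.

x ≈ 46.7 km, y ≈ 14.4 km

Circle about each station: (x + 33.1)² + (y + 58.8)² = 108.29²; (x − 60.5)² + (y + 105.0)² = 120.19²; (x + 75.7)² + (y − 22.1)² = 122.64².
Subtracting the K equation from the L and M equations removes the quadratic terms:
187.2 x − 92.4 y = 7413.29
-85.2 x + 161.8 y = -1648.00
Solving the 2×2 system: x ≈ 46.7, y ≈ 14.4 km.
Check against K (with the unrounded x, y): √((x + 33.1)²+(y + 58.8)²) = 108.31 ≈ 108.29 km. ✓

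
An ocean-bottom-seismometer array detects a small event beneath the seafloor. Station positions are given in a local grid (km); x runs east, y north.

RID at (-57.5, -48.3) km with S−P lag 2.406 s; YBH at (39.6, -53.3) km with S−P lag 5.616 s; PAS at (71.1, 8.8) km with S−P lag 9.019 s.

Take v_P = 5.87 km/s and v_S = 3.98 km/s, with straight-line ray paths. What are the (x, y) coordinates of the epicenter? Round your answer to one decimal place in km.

Distance from S−P lag: d = Δt · v_P v_S / (v_P − v_S) = Δt · (5.87·3.98)/(5.87−3.98) ≈ 12.3612·Δt.
So d_RID = 29.74, d_YBH = 69.42, d_PAS = 111.49 km.
Circle about each station: (x + 57.5)² + (y + 48.3)² = 29.74²; (x − 39.6)² + (y + 53.3)² = 69.42²; (x − 71.1)² + (y − 8.8)² = 111.49².
Subtracting the RID equation from the YBH and PAS equations removes the quadratic terms:
194.2 x − 10.0 y = -5164.76
257.2 x + 114.2 y = -12052.04
Solving the 2×2 system: x ≈ -28.7, y ≈ -40.9 km.

(-28.7, -40.9)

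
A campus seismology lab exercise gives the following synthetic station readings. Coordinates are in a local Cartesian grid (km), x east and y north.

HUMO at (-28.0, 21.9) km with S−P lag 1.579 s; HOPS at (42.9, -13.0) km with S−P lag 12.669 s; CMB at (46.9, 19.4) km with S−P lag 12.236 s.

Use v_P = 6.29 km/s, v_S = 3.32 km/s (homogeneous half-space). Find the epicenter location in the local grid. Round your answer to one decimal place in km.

(-39.1, 21.8)

Distance from S−P lag: d = Δt · v_P v_S / (v_P − v_S) = Δt · (6.29·3.32)/(6.29−3.32) ≈ 7.0312·Δt.
So d_HUMO = 11.10, d_HOPS = 89.08, d_CMB = 86.03 km.
Circle about each station: (x + 28.0)² + (y − 21.9)² = 11.10²; (x − 42.9)² + (y + 13.0)² = 89.08²; (x − 46.9)² + (y − 19.4)² = 86.03².
Subtracting the HUMO equation from the HOPS and CMB equations removes the quadratic terms:
141.8 x − 69.8 y = -7066.24
149.8 x − 5.0 y = -5965.59
Solving the 2×2 system: x ≈ -39.1, y ≈ 21.8 km.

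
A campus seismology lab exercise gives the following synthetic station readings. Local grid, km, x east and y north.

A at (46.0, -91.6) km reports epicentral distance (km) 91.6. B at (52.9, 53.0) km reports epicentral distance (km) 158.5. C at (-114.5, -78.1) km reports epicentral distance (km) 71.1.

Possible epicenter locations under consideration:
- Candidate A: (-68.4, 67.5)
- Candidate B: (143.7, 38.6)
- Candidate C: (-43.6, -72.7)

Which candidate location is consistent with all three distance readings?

For each candidate, compare |candidate − station| to the reported distance:
Candidate A: residuals A 104.4, B 36.3, C 81.6 → max 104.4 km
Candidate B: residuals A 71.2, B 66.6, C 212.2 → max 212.2 km
Candidate C: residuals A 0.0, B 0.0, C 0.0 → max 0.0 km
Only Candidate C has all residuals ≈ 0.

Candidate C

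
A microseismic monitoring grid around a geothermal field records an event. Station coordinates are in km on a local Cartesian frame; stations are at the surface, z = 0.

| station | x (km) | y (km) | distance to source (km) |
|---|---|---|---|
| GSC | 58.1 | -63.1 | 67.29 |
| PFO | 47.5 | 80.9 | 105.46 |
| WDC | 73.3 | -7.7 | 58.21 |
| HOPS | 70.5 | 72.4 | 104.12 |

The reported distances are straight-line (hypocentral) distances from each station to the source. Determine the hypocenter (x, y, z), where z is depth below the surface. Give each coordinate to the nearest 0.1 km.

(31.0, -15.6, 39.2)

Each station gives a sphere (x−x_i)² + (y−y_i)² + z² = d_i² (stations at z=0).
Subtracting the GSC sphere from PFO and WDC: z² cancels, leaving linear equations in x and y:
-21.2 x + 288.0 y = -5150.03
30.4 x + 110.8 y = -785.50
Solving: x ≈ 31.015, y ≈ -15.599 km (keep extra digits for the depth step; rounded: 31.0, -15.6).
Then from the GSC sphere: z² = 67.29² − (x − 58.1)² − (y + 63.1)² with x = 31.015, y = -15.599, so z ≈ 39.217 ≈ 39.2 km.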